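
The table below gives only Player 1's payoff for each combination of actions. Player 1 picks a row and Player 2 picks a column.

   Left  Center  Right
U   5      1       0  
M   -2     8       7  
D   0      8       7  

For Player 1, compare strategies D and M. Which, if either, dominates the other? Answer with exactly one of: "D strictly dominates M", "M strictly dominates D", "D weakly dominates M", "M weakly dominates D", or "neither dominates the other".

Compare D to M across each opponent action: Left: 0>-2, Center: 8=8, Right: 7=7.
D is at least as good everywhere and strictly better somewhere (tied only at Center, Right), so D weakly but not strictly dominates M.

D weakly dominates M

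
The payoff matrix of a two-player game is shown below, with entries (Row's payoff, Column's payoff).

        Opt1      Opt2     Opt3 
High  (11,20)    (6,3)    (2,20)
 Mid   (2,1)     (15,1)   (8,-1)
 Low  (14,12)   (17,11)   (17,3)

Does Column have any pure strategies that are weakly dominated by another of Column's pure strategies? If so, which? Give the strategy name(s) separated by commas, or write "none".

Opt1: no other strategy beats it everywhere (Opt2 at High (20>3); Opt3 at Mid (1>-1)).
Opt2: dominated, since Opt1 does at least as well everywhere (High: 20>3, Mid: 1=1, Low: 12>11).
Opt3 is weakly dominated by Opt1 (High: 20=20, Mid: 1>-1, Low: 12>3).

Opt2, Opt3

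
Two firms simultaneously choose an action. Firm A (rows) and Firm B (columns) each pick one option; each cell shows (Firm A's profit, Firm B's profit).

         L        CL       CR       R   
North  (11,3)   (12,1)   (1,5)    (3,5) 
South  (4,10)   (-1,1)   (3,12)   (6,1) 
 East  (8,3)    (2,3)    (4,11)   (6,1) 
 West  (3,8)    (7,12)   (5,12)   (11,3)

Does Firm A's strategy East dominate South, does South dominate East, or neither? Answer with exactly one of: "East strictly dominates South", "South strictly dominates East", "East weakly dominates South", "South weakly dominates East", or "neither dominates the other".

East weakly dominates South

East's payoffs vs South's, by Firm B's action — L: 8>4, CL: 2>-1, CR: 4>3, R: 6=6.
East is at least as good everywhere and strictly better somewhere (tied only at R), so East weakly but not strictly dominates South.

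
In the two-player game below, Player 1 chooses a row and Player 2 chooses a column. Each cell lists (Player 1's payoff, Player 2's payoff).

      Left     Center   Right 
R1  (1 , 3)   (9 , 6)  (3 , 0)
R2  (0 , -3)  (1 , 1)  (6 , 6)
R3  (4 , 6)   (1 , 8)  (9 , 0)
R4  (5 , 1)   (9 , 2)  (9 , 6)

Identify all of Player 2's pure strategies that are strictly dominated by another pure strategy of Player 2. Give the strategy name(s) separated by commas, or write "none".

Left: dominated, since Center does at least as well everywhere (R1: 6>3, R2: 1>-3, R3: 8>6, R4: 2>1).
Nothing dominates Center: Left at R1 (6>3); Right at R1 (6>0).
Right is not dominated — it holds its own against Left at R2 (6>-3); Center at R2 (6>1).

Left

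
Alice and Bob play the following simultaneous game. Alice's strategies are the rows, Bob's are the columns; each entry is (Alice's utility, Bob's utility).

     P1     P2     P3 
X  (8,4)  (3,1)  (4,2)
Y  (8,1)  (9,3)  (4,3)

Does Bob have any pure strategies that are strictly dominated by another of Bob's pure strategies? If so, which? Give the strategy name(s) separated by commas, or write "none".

Nothing dominates P1: P2 at X (4>1); P3 at X (4>2).
Nothing dominates P2: P1 at Y (3>1); P3 at Y (3=3).
P3 is not dominated — it holds its own against P1 at Y (3>1); P2 at X (2>1).

none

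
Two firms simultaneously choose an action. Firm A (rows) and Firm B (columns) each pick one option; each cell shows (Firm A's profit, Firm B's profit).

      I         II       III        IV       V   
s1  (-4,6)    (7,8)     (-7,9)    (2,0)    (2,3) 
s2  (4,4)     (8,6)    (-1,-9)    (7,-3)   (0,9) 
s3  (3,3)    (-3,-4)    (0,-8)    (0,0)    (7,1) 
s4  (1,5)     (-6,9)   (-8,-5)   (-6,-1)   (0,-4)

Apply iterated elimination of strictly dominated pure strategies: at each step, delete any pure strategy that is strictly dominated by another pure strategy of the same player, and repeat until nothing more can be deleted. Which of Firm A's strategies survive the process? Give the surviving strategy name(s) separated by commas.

s1, s2, s3

Firm A's strategy s4 is strictly dominated by s3 (I: 3>1, II: -3>-6, III: 0>-8, IV: 0>-6, V: 7>0) and is removed.
For Firm B, I strictly dominates IV on the remaining rows (s1: 6>0, s2: 4>-3, s3: 3>0); eliminate IV.
Among the remaining strategies, none is strictly dominated by another pure strategy of the same player, so the elimination stops.
Surviving strategies — Firm A: {s1, s2, s3}; Firm B: {I, II, III, V}.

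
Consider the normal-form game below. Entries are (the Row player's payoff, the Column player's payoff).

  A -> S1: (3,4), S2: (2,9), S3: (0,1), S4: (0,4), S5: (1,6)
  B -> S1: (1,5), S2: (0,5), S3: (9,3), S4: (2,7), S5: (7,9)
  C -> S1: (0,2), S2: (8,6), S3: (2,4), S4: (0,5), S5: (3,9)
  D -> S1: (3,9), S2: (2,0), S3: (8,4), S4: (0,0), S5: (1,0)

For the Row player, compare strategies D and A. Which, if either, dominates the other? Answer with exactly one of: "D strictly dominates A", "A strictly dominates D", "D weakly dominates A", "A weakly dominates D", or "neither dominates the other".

D's payoffs vs A's, by the Column player's action — S1: 3=3, S2: 2=2, S3: 8>0, S4: 0=0, S5: 1=1.
D is at least as good everywhere and strictly better somewhere (tied only at S1, S2, S4, S5), so D weakly but not strictly dominates A.

D weakly dominates A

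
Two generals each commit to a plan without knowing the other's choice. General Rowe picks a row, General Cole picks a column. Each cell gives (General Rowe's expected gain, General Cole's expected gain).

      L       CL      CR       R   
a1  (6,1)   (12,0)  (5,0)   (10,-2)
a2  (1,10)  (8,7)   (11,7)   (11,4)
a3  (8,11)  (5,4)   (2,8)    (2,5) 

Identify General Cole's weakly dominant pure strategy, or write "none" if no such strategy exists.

L

L vs CL: a1: 1>0, a2: 10>7, a3: 11>4.
L vs CR: a1: 1>0, a2: 10>7, a3: 11>8.
L vs R: a1: 1>-2, a2: 10>4, a3: 11>5.
L is at least as good as every other strategy against every opponent action, so it is weakly dominant.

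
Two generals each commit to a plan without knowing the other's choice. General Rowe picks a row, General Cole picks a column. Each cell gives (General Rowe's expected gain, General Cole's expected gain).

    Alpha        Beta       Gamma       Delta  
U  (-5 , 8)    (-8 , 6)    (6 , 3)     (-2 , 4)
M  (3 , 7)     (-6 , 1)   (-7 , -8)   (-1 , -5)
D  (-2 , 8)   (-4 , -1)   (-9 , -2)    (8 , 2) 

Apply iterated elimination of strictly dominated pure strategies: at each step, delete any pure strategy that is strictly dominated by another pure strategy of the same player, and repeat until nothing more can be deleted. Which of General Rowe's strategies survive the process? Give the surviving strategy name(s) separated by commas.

General Cole's strategy Beta is strictly dominated by Alpha (U: 8>6, M: 7>1, D: 8>-1) and is removed.
For General Cole, Alpha strictly dominates Gamma on the remaining rows (U: 8>3, M: 7>-8, D: 8>-2); eliminate Gamma.
Row U is eliminated: M beats it against every remaining column (Alpha: 3>-5, Delta: -1>-2).
General Cole's strategy Delta is strictly dominated by Alpha (M: 7>-5, D: 8>2) and is removed.
Row D is eliminated: M beats it against every remaining column (Alpha: 3>-2).
Among the remaining strategies, none is strictly dominated by another pure strategy of the same player, so the elimination stops.
Surviving strategies — General Rowe: {M}; General Cole: {Alpha}.

M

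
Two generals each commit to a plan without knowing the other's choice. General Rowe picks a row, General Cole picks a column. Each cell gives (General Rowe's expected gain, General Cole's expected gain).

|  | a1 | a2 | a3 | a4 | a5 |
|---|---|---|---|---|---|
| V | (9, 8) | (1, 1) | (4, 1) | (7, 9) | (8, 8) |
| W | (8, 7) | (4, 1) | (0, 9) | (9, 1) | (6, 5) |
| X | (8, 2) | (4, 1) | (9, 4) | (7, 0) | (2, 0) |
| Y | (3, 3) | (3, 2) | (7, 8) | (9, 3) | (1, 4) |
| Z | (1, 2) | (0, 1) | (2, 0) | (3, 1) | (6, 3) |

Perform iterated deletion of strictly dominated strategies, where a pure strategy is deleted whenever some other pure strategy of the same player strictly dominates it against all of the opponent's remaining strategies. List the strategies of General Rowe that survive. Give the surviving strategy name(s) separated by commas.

V, W, X, Y

Row Z is eliminated: V beats it against every remaining column (a1: 9>1, a2: 1>0, a3: 4>2, a4: 7>3, a5: 8>6).
General Cole's strategy a2 is strictly dominated by a1 (V: 8>1, W: 7>1, X: 2>1, Y: 3>2) and is removed.
Among the remaining strategies, none is strictly dominated by another pure strategy of the same player, so the elimination stops.
Surviving strategies — General Rowe: {V, W, X, Y}; General Cole: {a1, a3, a4, a5}.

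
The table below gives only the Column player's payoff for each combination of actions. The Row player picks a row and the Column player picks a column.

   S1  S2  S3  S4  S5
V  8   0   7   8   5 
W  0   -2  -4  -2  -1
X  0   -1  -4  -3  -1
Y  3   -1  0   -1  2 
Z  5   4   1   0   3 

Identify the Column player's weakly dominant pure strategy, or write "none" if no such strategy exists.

S1

S1 vs S2: V: 8>0, W: 0>-2, X: 0>-1, Y: 3>-1, Z: 5>4.
S1 vs S3: V: 8>7, W: 0>-4, X: 0>-4, Y: 3>0, Z: 5>1.
S1 vs S4: V: 8=8, W: 0>-2, X: 0>-3, Y: 3>-1, Z: 5>0.
S1 vs S5: V: 8>5, W: 0>-1, X: 0>-1, Y: 3>2, Z: 5>3.
S1 is at least as good as every other strategy against every opponent action, so it is weakly dominant.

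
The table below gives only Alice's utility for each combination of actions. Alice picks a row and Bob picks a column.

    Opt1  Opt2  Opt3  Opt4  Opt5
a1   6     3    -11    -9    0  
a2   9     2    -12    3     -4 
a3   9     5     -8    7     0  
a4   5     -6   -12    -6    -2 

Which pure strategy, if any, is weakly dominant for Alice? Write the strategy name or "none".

a3

a3 vs a1: Opt1: 9>6, Opt2: 5>3, Opt3: -8>-11, Opt4: 7>-9, Opt5: 0=0.
a3 vs a2: Opt1: 9=9, Opt2: 5>2, Opt3: -8>-12, Opt4: 7>3, Opt5: 0>-4.
a3 vs a4: Opt1: 9>5, Opt2: 5>-6, Opt3: -8>-12, Opt4: 7>-6, Opt5: 0>-2.
a3 is at least as good as every other strategy against every opponent action, so it is weakly dominant.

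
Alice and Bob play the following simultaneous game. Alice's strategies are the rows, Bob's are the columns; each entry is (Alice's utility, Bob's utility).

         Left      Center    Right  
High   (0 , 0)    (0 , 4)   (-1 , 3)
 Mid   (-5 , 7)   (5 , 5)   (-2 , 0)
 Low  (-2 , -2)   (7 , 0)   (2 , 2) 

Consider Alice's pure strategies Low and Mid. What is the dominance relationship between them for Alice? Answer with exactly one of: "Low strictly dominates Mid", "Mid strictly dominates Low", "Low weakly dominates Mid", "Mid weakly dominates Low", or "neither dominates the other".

Low's payoffs vs Mid's, by Bob's action — Left: -2>-5, Center: 7>5, Right: 2>-2.
Low gives a strictly higher payoff against every action of Bob, so Low strictly dominates Mid.

Low strictly dominates Mid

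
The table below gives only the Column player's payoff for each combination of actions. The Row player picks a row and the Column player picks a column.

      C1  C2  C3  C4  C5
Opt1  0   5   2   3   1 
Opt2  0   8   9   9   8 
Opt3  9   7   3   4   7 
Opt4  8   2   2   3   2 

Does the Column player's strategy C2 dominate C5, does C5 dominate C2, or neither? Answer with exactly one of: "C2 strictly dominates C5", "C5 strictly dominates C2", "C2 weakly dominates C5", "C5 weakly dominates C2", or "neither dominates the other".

C2's payoffs vs C5's, by the Row player's action — Opt1: 5>1, Opt2: 8=8, Opt3: 7=7, Opt4: 2=2.
C2 is at least as good everywhere and strictly better somewhere (tied only at Opt2, Opt3, Opt4), so C2 weakly but not strictly dominates C5.

C2 weakly dominates C5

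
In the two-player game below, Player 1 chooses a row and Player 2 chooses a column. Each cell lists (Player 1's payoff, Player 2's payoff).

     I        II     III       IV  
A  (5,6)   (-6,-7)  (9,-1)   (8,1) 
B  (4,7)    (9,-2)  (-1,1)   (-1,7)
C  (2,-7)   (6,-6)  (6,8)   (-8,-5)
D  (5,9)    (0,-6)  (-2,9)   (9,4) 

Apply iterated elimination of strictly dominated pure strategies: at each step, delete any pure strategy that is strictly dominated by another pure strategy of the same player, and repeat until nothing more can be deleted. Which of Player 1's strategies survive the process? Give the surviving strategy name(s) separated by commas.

A, D

Player 2's strategy II is strictly dominated by III (A: -1>-7, B: 1>-2, C: 8>-6, D: 9>-6) and is removed.
Row B is eliminated: A beats it against every remaining column (I: 5>4, III: 9>-1, IV: 8>-1).
For Player 1, A strictly dominates C on the remaining columns (I: 5>2, III: 9>6, IV: 8>-8); eliminate C.
For Player 2, I strictly dominates IV on the remaining rows (A: 6>1, D: 9>4); eliminate IV.
Among the remaining strategies, none is strictly dominated by another pure strategy of the same player, so the elimination stops.
Surviving strategies — Player 1: {A, D}; Player 2: {I, III}.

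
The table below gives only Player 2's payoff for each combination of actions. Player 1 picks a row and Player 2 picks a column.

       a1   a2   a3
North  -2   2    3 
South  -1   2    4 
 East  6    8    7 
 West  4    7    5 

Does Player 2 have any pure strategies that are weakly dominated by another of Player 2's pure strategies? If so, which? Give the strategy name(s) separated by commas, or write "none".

a1

a1 is weakly dominated by a2 (North: 2>-2, South: 2>-1, East: 8>6, West: 7>4).
Nothing dominates a2: a1 at North (2>-2); a3 at East (8>7).
a3 is not dominated — it holds its own against a1 at North (3>-2); a2 at North (3>2).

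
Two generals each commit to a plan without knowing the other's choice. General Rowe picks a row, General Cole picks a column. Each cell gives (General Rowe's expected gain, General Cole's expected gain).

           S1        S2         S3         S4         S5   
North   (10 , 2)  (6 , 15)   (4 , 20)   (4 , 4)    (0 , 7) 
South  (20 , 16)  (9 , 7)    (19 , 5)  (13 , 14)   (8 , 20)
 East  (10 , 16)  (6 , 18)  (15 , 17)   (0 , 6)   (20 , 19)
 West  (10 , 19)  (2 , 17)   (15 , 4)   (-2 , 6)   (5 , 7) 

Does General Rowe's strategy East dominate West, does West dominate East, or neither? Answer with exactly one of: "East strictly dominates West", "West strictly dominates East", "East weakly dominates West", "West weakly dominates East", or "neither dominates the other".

East weakly dominates West

East's payoffs vs West's, by General Cole's action — S1: 10=10, S2: 6>2, S3: 15=15, S4: 0>-2, S5: 20>5.
East is at least as good everywhere and strictly better somewhere (tied only at S1, S3), so East weakly but not strictly dominates West.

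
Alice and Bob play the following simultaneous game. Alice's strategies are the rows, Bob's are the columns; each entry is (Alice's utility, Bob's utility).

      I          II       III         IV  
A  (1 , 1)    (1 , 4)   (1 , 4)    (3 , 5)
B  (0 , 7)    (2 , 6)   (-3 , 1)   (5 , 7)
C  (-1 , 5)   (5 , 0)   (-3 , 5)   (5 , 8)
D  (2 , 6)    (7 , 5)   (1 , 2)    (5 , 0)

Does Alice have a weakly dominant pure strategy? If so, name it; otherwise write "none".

D vs A: I: 2>1, II: 7>1, III: 1=1, IV: 5>3.
D vs B: I: 2>0, II: 7>2, III: 1>-3, IV: 5=5.
D vs C: I: 2>-1, II: 7>5, III: 1>-3, IV: 5=5.
D is at least as good as every other strategy against every opponent action, so it is weakly dominant.

D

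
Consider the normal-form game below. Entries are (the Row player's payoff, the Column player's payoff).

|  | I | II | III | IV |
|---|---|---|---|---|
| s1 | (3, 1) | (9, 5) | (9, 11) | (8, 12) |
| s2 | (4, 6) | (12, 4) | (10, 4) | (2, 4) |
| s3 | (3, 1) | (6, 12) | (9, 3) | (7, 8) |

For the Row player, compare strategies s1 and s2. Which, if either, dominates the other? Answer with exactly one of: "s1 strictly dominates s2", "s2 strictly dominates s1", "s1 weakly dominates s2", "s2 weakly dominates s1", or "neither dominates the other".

neither dominates the other

Compare s1 to s2 across every action of the Column player: I: 3<4, II: 9<12, III: 9<10, IV: 8>2.
s1 does better at IV but worse at I, II, III; neither strategy dominates the other.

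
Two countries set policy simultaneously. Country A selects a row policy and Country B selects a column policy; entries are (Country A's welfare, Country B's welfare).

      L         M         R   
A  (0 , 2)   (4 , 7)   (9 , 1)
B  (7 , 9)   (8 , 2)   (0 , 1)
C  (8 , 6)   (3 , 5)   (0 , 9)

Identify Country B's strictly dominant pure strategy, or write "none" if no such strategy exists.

none

L fails to dominate M at A (2<7).
M fails to dominate L at B (2<9).
R fails to dominate L at A (1<2).
No single strategy dominates all the others.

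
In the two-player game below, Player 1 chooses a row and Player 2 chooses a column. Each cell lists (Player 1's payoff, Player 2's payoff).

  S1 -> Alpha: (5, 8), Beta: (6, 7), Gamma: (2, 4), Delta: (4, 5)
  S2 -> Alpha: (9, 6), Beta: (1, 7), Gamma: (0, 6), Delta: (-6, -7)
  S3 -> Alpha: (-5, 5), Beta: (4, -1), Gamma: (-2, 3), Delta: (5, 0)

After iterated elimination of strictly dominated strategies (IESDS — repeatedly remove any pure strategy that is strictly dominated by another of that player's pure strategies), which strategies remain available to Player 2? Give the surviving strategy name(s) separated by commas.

For Player 2, Alpha strictly dominates Delta on the remaining rows (S1: 8>5, S2: 6>-7, S3: 5>0); eliminate Delta.
For Player 1, S1 strictly dominates S3 on the remaining columns (Alpha: 5>-5, Beta: 6>4, Gamma: 2>-2); eliminate S3.
Column Gamma is eliminated: Beta beats it against every remaining row (S1: 7>4, S2: 7>6).
Among the remaining strategies, none is strictly dominated by another pure strategy of the same player, so the elimination stops.
Surviving strategies — Player 1: {S1, S2}; Player 2: {Alpha, Beta}.

Alpha, Beta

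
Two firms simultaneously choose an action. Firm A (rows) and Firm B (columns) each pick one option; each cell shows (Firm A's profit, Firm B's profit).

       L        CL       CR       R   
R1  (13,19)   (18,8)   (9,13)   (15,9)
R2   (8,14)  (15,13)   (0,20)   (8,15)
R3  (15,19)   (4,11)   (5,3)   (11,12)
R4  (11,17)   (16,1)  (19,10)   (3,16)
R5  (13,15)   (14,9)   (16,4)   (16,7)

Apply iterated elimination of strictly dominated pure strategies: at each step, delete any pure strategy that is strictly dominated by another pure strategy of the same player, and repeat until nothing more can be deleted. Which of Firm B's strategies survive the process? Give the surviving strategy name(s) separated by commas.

L

For Firm A, R1 strictly dominates R2 on the remaining columns (L: 13>8, CL: 18>15, CR: 9>0, R: 15>8); eliminate R2.
For Firm B, L strictly dominates CL on the remaining rows (R1: 19>8, R3: 19>11, R4: 17>1, R5: 15>9); eliminate CL.
Column CR is eliminated: L beats it against every remaining row (R1: 19>13, R3: 19>3, R4: 17>10, R5: 15>4).
For Firm A, R1 strictly dominates R4 on the remaining columns (L: 13>11, R: 15>3); eliminate R4.
For Firm B, L strictly dominates R on the remaining rows (R1: 19>9, R3: 19>12, R5: 15>7); eliminate R.
Row R1 is eliminated: R3 beats it against every remaining column (L: 15>13).
Row R5 is eliminated: R3 beats it against every remaining column (L: 15>13).
Among the remaining strategies, none is strictly dominated by another pure strategy of the same player, so the elimination stops.
Surviving strategies — Firm A: {R3}; Firm B: {L}.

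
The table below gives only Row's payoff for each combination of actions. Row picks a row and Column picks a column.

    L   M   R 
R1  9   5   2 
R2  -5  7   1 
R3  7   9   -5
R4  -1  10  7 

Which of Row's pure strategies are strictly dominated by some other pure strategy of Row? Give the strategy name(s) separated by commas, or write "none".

R2

R1 is not dominated — it holds its own against R2 at L (9>-5); R3 at L (9>7); R4 at L (9>-1).
R2: dominated, since R4 does at least as well everywhere (L: -1>-5, M: 10>7, R: 7>1).
Nothing dominates R3: R1 at M (9>5); R2 at L (7>-5); R4 at L (7>-1).
R4 is not dominated — it holds its own against R1 at M (10>5); R2 at L (-1>-5); R3 at M (10>9).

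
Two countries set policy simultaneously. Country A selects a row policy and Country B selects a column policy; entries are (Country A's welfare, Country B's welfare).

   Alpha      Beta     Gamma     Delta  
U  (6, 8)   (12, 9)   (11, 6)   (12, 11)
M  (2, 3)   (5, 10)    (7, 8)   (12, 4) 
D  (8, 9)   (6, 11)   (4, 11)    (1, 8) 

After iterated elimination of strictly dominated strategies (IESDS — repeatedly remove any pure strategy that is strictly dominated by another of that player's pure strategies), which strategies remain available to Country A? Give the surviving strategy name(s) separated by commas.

Column Alpha is eliminated: Beta beats it against every remaining row (U: 9>8, M: 10>3, D: 11>9).
Row D is eliminated: U beats it against every remaining column (Beta: 12>6, Gamma: 11>4, Delta: 12>1).
Country B's strategy Gamma is strictly dominated by Beta (U: 9>6, M: 10>8) and is removed.
Among the remaining strategies, none is strictly dominated by another pure strategy of the same player, so the elimination stops.
Surviving strategies — Country A: {U, M}; Country B: {Beta, Delta}.

U, M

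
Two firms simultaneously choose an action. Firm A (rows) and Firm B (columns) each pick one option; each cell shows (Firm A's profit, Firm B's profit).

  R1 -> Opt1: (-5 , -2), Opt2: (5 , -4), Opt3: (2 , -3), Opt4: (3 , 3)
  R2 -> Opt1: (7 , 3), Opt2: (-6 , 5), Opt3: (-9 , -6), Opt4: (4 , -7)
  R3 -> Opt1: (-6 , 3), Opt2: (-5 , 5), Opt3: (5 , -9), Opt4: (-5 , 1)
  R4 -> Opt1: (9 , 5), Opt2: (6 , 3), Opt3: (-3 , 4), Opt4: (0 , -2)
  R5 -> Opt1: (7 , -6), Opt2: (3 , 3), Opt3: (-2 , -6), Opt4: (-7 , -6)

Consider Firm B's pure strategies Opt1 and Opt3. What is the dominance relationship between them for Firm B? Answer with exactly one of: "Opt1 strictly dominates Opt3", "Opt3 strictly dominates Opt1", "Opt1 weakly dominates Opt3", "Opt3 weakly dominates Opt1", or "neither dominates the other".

Opt1's payoffs vs Opt3's, by Firm A's action — R1: -2>-3, R2: 3>-6, R3: 3>-9, R4: 5>4, R5: -6=-6.
Opt1 is at least as good everywhere and strictly better somewhere (tied only at R5), so Opt1 weakly but not strictly dominates Opt3.

Opt1 weakly dominates Opt3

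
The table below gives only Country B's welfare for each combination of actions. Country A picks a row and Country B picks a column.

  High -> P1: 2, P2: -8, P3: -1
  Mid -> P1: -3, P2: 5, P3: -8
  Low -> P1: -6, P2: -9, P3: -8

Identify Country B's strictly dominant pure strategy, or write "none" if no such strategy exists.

none

P1 fails to dominate P2 at Mid (-3<5).
P2 fails to dominate P1 at High (-8<2).
P3 fails to dominate P1 at High (-1<2).
No single strategy dominates all the others.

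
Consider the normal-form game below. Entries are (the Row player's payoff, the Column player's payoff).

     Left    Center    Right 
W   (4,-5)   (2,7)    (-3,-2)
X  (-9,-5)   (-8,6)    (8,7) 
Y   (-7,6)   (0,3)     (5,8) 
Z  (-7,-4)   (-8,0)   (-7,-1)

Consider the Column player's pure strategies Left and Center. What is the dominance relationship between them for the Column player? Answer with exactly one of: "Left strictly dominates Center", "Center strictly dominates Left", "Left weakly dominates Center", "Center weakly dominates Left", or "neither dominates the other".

Left's payoffs vs Center's, by the Row player's action — W: -5<7, X: -5<6, Y: 6>3, Z: -4<0.
Left does better at Y but worse at W, X, Z; neither strategy dominates the other.

neither dominates the other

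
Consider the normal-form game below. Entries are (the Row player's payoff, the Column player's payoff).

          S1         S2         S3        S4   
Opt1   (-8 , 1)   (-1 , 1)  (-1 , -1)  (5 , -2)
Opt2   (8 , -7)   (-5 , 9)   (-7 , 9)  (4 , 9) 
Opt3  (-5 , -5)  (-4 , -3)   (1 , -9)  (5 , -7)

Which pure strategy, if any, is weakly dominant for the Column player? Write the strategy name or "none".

S2 vs S1: Opt1: 1=1, Opt2: 9>-7, Opt3: -3>-5.
S2 vs S3: Opt1: 1>-1, Opt2: 9=9, Opt3: -3>-9.
S2 vs S4: Opt1: 1>-2, Opt2: 9=9, Opt3: -3>-7.
S2 is at least as good as every other strategy against every opponent action, so it is weakly dominant.

S2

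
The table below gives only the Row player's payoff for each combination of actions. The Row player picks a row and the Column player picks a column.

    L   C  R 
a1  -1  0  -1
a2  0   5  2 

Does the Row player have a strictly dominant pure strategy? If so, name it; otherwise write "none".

a2 vs a1: L: 0>-1, C: 5>0, R: 2>-1.
a2 strictly beats every other strategy against every opponent action, so it is strictly dominant.

a2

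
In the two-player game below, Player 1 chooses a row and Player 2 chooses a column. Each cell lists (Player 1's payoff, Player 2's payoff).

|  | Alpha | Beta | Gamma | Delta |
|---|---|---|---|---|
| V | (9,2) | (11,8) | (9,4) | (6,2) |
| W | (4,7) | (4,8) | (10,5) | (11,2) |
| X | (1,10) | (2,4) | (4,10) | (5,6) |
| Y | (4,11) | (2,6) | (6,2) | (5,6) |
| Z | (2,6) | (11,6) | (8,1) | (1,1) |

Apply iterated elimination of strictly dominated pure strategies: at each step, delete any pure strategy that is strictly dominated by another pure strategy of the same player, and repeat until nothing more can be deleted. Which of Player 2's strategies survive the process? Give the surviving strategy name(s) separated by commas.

Alpha, Beta

Row X is eliminated: V beats it against every remaining column (Alpha: 9>1, Beta: 11>2, Gamma: 9>4, Delta: 6>5).
For Player 1, V strictly dominates Y on the remaining columns (Alpha: 9>4, Beta: 11>2, Gamma: 9>6, Delta: 6>5); eliminate Y.
For Player 2, Beta strictly dominates Gamma on the remaining rows (V: 8>4, W: 8>5, Z: 6>1); eliminate Gamma.
Player 2's strategy Delta is strictly dominated by Beta (V: 8>2, W: 8>2, Z: 6>1) and is removed.
Player 1's strategy W is strictly dominated by V (Alpha: 9>4, Beta: 11>4) and is removed.
Among the remaining strategies, none is strictly dominated by another pure strategy of the same player, so the elimination stops.
Surviving strategies — Player 1: {V, Z}; Player 2: {Alpha, Beta}.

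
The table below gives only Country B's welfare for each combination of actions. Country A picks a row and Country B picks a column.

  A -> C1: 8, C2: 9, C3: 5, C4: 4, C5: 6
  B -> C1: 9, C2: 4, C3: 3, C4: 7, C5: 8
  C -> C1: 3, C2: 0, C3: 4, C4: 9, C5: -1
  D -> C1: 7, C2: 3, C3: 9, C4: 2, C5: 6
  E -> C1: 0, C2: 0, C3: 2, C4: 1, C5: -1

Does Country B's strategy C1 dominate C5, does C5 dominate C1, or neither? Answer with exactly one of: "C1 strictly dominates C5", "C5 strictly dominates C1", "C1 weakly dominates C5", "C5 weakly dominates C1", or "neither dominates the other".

C1 strictly dominates C5

C1's payoffs vs C5's, by Country A's action — A: 8>6, B: 9>8, C: 3>-1, D: 7>6, E: 0>-1.
Every comparison favours C1, so C1 strictly dominates C5.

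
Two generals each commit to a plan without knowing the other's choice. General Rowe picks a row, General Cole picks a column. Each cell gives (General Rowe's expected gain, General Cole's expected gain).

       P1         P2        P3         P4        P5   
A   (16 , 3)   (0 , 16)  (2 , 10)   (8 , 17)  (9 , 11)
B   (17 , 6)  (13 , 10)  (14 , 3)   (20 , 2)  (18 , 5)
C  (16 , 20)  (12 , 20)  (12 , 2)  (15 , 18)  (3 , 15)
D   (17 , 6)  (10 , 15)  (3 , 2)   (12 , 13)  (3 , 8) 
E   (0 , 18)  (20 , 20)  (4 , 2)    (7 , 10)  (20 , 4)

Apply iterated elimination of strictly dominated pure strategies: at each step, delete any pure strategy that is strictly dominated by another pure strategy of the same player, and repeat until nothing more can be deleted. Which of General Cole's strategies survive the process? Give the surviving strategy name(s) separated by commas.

P2

For General Rowe, B strictly dominates A on the remaining columns (P1: 17>16, P2: 13>0, P3: 14>2, P4: 20>8, P5: 18>9); eliminate A.
General Rowe's strategy C is strictly dominated by B (P1: 17>16, P2: 13>12, P3: 14>12, P4: 20>15, P5: 18>3) and is removed.
Column P1 is eliminated: P2 beats it against every remaining row (B: 10>6, D: 15>6, E: 20>18).
For General Rowe, B strictly dominates D on the remaining columns (P2: 13>10, P3: 14>3, P4: 20>12, P5: 18>3); eliminate D.
Column P3 is eliminated: P2 beats it against every remaining row (B: 10>3, E: 20>2).
General Cole's strategy P4 is strictly dominated by P2 (B: 10>2, E: 20>10) and is removed.
For General Rowe, E strictly dominates B on the remaining columns (P2: 20>13, P5: 20>18); eliminate B.
General Cole's strategy P5 is strictly dominated by P2 (E: 20>4) and is removed.
Among the remaining strategies, none is strictly dominated by another pure strategy of the same player, so the elimination stops.
Surviving strategies — General Rowe: {E}; General Cole: {P2}.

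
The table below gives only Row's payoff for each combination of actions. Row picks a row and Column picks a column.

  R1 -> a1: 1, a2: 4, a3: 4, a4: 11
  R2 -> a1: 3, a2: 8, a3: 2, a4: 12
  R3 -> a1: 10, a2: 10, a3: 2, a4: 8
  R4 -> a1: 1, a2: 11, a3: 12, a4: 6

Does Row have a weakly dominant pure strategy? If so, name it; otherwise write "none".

R1 fails to dominate R2 at a1 (1<3).
R2 fails to dominate R1 at a3 (2<4).
R3 fails to dominate R1 at a3 (2<4).
R4 fails to dominate R1 at a4 (6<11).
No single strategy dominates all the others.

none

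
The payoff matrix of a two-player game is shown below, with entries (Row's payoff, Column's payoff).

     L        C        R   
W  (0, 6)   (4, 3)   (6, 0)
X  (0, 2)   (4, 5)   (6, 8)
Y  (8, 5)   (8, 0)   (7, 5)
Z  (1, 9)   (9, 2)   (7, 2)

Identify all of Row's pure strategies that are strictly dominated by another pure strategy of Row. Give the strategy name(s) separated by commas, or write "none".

W, X

W: dominated, since Y does at least as well everywhere (L: 8>0, C: 8>4, R: 7>6).
Y strictly dominates X — L: 8>0, C: 8>4, R: 7>6.
Nothing dominates Y: W at L (8>0); X at L (8>0); Z at L (8>1).
Nothing dominates Z: W at L (1>0); X at L (1>0); Y at C (9>8).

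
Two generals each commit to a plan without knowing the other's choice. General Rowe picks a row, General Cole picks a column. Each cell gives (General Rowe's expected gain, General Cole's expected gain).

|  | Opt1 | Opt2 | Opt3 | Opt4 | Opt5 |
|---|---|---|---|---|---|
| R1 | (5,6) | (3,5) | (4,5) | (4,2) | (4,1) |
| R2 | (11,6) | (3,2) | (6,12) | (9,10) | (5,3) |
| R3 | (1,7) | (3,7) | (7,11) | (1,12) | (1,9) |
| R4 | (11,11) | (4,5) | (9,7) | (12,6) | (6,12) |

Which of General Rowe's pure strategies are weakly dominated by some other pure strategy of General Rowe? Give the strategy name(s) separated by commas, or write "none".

R1, R2, R3

R1: dominated, since R2 does at least as well everywhere (Opt1: 11>5, Opt2: 3=3, Opt3: 6>4, Opt4: 9>4, Opt5: 5>4).
R2: dominated, since R4 does at least as well everywhere (Opt1: 11=11, Opt2: 4>3, Opt3: 9>6, Opt4: 12>9, Opt5: 6>5).
R4 weakly dominates R3 — Opt1: 11>1, Opt2: 4>3, Opt3: 9>7, Opt4: 12>1, Opt5: 6>1.
Nothing dominates R4: R1 at Opt1 (11>5); R2 at Opt2 (4>3); R3 at Opt1 (11>1).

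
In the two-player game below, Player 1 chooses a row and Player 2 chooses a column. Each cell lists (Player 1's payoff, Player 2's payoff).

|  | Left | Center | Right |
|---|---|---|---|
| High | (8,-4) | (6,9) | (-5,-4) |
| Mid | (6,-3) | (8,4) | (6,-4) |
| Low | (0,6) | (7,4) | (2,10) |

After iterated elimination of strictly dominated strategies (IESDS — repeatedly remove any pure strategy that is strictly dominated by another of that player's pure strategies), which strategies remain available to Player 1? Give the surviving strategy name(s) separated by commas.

Mid

Row Low is eliminated: Mid beats it against every remaining column (Left: 6>0, Center: 8>7, Right: 6>2).
For Player 2, Center strictly dominates Left on the remaining rows (High: 9>-4, Mid: 4>-3); eliminate Left.
Row High is eliminated: Mid beats it against every remaining column (Center: 8>6, Right: 6>-5).
Player 2's strategy Right is strictly dominated by Center (Mid: 4>-4) and is removed.
Among the remaining strategies, none is strictly dominated by another pure strategy of the same player, so the elimination stops.
Surviving strategies — Player 1: {Mid}; Player 2: {Center}.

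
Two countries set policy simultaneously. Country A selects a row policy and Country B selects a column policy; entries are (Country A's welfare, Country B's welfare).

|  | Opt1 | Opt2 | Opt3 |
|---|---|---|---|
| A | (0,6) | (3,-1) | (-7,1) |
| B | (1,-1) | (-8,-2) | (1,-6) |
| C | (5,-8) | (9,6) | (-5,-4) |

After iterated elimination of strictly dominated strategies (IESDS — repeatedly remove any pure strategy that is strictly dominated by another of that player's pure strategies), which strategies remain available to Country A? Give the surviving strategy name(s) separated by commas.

C

Country A's strategy A is strictly dominated by C (Opt1: 5>0, Opt2: 9>3, Opt3: -5>-7) and is removed.
For Country B, Opt2 strictly dominates Opt3 on the remaining rows (B: -2>-6, C: 6>-4); eliminate Opt3.
Row B is eliminated: C beats it against every remaining column (Opt1: 5>1, Opt2: 9>-8).
Column Opt1 is eliminated: Opt2 beats it against every remaining row (C: 6>-8).
Among the remaining strategies, none is strictly dominated by another pure strategy of the same player, so the elimination stops.
Surviving strategies — Country A: {C}; Country B: {Opt2}.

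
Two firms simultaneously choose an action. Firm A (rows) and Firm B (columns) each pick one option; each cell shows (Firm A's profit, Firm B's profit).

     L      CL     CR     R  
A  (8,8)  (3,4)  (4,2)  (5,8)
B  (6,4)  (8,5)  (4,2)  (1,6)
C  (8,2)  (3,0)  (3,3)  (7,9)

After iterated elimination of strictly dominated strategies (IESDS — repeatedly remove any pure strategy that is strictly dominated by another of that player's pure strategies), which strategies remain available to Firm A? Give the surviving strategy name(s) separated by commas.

A, C

Firm B's strategy CL is strictly dominated by R (A: 8>4, B: 6>5, C: 9>0) and is removed.
Firm B's strategy CR is strictly dominated by R (A: 8>2, B: 6>2, C: 9>3) and is removed.
Firm A's strategy B is strictly dominated by A (L: 8>6, R: 5>1) and is removed.
Among the remaining strategies, none is strictly dominated by another pure strategy of the same player, so the elimination stops.
Surviving strategies — Firm A: {A, C}; Firm B: {L, R}.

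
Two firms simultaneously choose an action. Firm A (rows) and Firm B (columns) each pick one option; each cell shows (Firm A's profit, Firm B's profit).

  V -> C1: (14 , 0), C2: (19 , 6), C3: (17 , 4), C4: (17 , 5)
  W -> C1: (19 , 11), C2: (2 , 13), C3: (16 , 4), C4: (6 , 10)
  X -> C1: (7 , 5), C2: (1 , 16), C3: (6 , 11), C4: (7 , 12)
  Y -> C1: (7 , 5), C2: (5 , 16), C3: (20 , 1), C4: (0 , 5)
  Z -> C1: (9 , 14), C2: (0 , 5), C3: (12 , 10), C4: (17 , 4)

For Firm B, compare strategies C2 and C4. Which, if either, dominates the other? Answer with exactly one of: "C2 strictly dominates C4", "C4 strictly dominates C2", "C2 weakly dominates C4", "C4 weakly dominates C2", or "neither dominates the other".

C2's payoffs vs C4's, by Firm A's action — V: 6>5, W: 13>10, X: 16>12, Y: 16>5, Z: 5>4.
C2 gives a strictly higher payoff against each opponent action, so C2 strictly dominates C4.

C2 strictly dominates C4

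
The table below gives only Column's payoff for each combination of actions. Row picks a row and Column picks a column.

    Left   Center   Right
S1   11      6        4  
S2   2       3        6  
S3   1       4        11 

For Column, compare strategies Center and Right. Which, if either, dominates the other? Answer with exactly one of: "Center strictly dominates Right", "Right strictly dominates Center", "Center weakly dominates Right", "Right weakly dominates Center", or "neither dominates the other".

neither dominates the other

Compare Center to Right across each choice by Row: S1: 6>4, S2: 3<6, S3: 4<11.
Center does better at S1 but worse at S2, S3; neither strategy dominates the other.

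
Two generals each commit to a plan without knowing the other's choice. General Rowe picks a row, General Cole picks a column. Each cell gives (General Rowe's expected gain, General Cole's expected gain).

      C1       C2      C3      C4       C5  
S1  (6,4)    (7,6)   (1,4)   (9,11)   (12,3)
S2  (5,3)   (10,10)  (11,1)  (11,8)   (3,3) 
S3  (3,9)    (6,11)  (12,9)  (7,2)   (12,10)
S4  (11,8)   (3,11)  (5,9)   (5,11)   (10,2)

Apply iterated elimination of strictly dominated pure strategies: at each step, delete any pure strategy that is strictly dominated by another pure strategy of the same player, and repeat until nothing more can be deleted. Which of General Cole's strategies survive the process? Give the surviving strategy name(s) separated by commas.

General Cole's strategy C1 is strictly dominated by C2 (S1: 6>4, S2: 10>3, S3: 11>9, S4: 11>8) and is removed.
General Rowe's strategy S4 is strictly dominated by S3 (C2: 6>3, C3: 12>5, C4: 7>5, C5: 12>10) and is removed.
General Cole's strategy C3 is strictly dominated by C2 (S1: 6>4, S2: 10>1, S3: 11>9) and is removed.
For General Cole, C2 strictly dominates C5 on the remaining rows (S1: 6>3, S2: 10>3, S3: 11>10); eliminate C5.
General Rowe's strategy S1 is strictly dominated by S2 (C2: 10>7, C4: 11>9) and is removed.
For General Rowe, S2 strictly dominates S3 on the remaining columns (C2: 10>6, C4: 11>7); eliminate S3.
General Cole's strategy C4 is strictly dominated by C2 (S2: 10>8) and is removed.
Among the remaining strategies, none is strictly dominated by another pure strategy of the same player, so the elimination stops.
Surviving strategies — General Rowe: {S2}; General Cole: {C2}.

C2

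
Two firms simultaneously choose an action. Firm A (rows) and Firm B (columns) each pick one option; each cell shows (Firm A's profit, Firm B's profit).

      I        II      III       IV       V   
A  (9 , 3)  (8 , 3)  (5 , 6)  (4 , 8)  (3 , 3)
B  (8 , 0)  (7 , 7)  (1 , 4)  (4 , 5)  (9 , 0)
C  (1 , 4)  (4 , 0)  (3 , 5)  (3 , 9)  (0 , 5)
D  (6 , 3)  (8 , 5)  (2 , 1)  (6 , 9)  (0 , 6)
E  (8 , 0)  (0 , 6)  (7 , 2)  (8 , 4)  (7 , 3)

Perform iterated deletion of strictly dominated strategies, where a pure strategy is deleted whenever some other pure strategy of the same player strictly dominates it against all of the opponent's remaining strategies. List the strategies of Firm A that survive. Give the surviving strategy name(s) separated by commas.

Firm A's strategy C is strictly dominated by A (I: 9>1, II: 8>4, III: 5>3, IV: 4>3, V: 3>0) and is removed.
Column I is eliminated: IV beats it against every remaining row (A: 8>3, B: 5>0, D: 9>3, E: 4>0).
Column III is eliminated: IV beats it against every remaining row (A: 8>6, B: 5>4, D: 9>1, E: 4>2).
Firm B's strategy V is strictly dominated by IV (A: 8>3, B: 5>0, D: 9>6, E: 4>3) and is removed.
For Firm A, D strictly dominates B on the remaining columns (II: 8>7, IV: 6>4); eliminate B.
Among the remaining strategies, none is strictly dominated by another pure strategy of the same player, so the elimination stops.
Surviving strategies — Firm A: {A, D, E}; Firm B: {II, IV}.

A, D, E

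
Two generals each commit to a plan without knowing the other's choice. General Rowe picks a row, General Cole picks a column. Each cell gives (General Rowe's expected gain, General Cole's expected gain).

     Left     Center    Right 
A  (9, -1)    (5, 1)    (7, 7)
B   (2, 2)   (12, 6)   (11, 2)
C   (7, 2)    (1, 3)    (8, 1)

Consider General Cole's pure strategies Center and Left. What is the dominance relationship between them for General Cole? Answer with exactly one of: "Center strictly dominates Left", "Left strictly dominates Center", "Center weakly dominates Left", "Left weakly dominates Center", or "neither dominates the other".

Center strictly dominates Left

Center's payoffs vs Left's, by General Rowe's action — A: 1>-1, B: 6>2, C: 3>2.
Center gives a strictly higher payoff against each opponent action, so Center strictly dominates Left.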